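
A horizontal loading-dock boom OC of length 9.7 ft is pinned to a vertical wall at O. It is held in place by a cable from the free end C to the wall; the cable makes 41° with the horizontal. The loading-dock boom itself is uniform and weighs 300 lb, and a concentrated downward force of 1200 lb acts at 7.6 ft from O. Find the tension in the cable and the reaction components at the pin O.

T = 1662 lb, O_x = 1254 lb, O_y = 409.8 lb

ΣM about O: T·sin41°·9.7 − 300·4.85 − 1200·7.6 = 0 → T = 10575/(9.7·0.656059) = 1661.75 ≈ 1662 lb.
ΣF_x = 0: O_x − T·cos41° = 0 → O_x = 1661.75 × 0.75471 = 1254 lb.
ΣF_y = 0: O_y + T·sin41° − 300 − 1200 = 0 → O_y = 1500 − 1661.75 × 0.656059 = 409.8 lb.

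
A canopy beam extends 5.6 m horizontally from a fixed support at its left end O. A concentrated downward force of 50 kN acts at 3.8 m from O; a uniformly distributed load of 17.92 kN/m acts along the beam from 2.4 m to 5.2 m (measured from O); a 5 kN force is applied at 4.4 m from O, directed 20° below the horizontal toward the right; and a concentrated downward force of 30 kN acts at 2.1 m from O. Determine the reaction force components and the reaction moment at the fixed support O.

O_x = -4.698 kN, O_y = 131.9 kN, M_O = 451.2 kN·m

Resultant of the distributed load: 17.92 × 2.8 = 50.176 kN at 3.8 m from O.
ΣF_x = 0: O_x + 5·cos20° = 0 → O_x = -4.698 kN.
ΣF_y = 0: O_y − 50 − 17.92·2.8 − 5·sin20° − 30 = 0 → O_y = 131.9 kN.
ΣM about O: M_O − 50·3.8 − (17.92·2.8)·3.8 − 5·sin20°·4.4 − 30·2.1 = 0 → M_O = 451.2 kN·m.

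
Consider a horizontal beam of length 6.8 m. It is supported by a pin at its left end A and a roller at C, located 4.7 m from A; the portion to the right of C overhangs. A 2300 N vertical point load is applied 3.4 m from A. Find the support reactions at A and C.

A_x = 0, A_y = 636.2 N, C_y = 1664 N

Moments about A: C_y·4.7 − 2300·3.4 = 0 → C_y = 7820/4.7 = 1663.83 ≈ 1664 N.
ΣF_y = 0: A_y + 1663.83 − 2300 = 0 → A_y = 636.2 N.
ΣF_x = 0: no horizontal applied forces, so A_x = 0.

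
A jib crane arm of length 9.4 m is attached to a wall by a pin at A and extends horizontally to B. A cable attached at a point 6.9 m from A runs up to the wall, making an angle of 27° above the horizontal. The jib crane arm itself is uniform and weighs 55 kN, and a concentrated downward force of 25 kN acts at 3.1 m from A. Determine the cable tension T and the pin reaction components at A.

T = 107.3 kN, A_x = 95.57 kN, A_y = 31.30 kN

ΣM about A: T·sin27°·6.9 − 55·4.7 − 25·3.1 = 0 → T = 336/(6.9·0.45399) = 107.262 ≈ 107.3 kN.
ΣF_x = 0: A_x − T·cos27° = 0 → A_x = 107.262 × 0.891007 = 95.57 kN.
ΣF_y = 0: A_y + T·sin27° − 55 − 25 = 0 → A_y = 80 − 107.262 × 0.45399 = 31.30 kN.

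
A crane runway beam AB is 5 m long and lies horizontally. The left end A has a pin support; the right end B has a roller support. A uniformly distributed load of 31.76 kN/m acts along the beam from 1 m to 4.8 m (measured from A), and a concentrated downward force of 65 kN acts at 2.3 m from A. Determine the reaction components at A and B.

Resultant of the distributed load: 31.76 × 3.8 = 120.688 kN at 2.9 m from A.
Taking moments about A: B_y·5 − (31.76·3.8)·2.9 − 65·2.3 = 0 → B_y = 499.4952/5 = 99.899 ≈ 99.90 kN.
ΣF_y = 0: A_y + 99.899 − 31.76·3.8 − 65 = 0 → A_y = 85.79 kN.
ΣF_x = 0: no horizontal applied forces, so A_x = 0.

A_x = 0, A_y = 85.79 kN, B_y = 99.90 kN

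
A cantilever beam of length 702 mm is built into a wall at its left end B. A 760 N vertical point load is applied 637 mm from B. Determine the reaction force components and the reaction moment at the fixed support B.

ΣF_x = 0: B_x = 0.
ΣF_y = 0: B_y − 760 = 0 → B_y = 760.0 N.
ΣM about B: M_B − 760·637 = 0 → M_B = 484100 N·mm.

B_x = 0, B_y = 760.0 N, M_B = 484100 N·mm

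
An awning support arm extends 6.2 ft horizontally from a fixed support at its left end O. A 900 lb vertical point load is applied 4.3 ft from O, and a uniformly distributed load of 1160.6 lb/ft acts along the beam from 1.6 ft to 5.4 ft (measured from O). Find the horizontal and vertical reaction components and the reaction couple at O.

O_x = 0, O_y = 5310 lb, M_O = 19310 lb·ft

Resultant of the distributed load: 1160.6 × 3.8 = 4410.28 lb at 3.5 ft from O.
ΣF_x = 0: O_x = 0.
ΣF_y = 0: O_y − 900 − 1160.6·3.8 = 0 → O_y = 5310 lb.
ΣM about O: M_O − 900·4.3 − (1160.6·3.8)·3.5 = 0 → M_O = 19310 lb·ft.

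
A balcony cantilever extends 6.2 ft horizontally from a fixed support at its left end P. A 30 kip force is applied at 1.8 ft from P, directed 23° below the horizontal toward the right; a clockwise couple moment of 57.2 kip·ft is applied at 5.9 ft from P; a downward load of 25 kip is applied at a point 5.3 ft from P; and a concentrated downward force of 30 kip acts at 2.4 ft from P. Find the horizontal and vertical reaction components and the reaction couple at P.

P_x = -27.62 kip, P_y = 66.72 kip, M_P = 282.8 kip·ft

ΣF_x = 0: P_x + 30·cos23° = 0 → P_x = -27.62 kip.
ΣF_y = 0: P_y − 30·sin23° − 25 − 30 = 0 → P_y = 66.72 kip.
ΣM about P: M_P − 30·sin23°·1.8 − 57.2 − 25·5.3 − 30·2.4 = 0 → M_P = 282.8 kip·ft.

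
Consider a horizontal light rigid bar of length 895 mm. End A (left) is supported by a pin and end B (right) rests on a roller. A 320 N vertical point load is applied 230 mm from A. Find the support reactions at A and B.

A_x = 0, A_y = 237.8 N, B_y = 82.23 N

ΣM about A: B_y·895 − 320·230 = 0 → B_y = 73600/895 = 82.2346 ≈ 82.23 N.
ΣF_y = 0: A_y + 82.2346 − 320 = 0 → A_y = 237.8 N.
ΣF_x = 0: no horizontal applied forces, so A_x = 0.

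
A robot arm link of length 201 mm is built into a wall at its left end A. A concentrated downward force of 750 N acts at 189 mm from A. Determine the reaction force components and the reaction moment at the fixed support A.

A_x = 0, A_y = 750.0 N, M_A = 141800 N·mm

ΣF_x = 0: A_x = 0.
ΣF_y = 0: A_y − 750 = 0 → A_y = 750.0 N.
ΣM about A: M_A − 750·189 = 0 → M_A = 141800 N·mm.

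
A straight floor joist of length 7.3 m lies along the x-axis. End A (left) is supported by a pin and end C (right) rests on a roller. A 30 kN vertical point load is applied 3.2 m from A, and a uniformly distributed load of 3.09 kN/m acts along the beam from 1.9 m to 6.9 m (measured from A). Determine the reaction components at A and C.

A_x = 0, A_y = 22.99 kN, C_y = 22.46 kN

Resultant of the distributed load: 3.09 × 5 = 15.45 kN at 4.4 m from A.
Moments about A: C_y·7.3 − 30·3.2 − (3.09·5)·4.4 = 0 → C_y = 163.98/7.3 = 22.463 ≈ 22.46 kN.
ΣF_y = 0: A_y + 22.463 − 30 − 3.09·5 = 0 → A_y = 22.99 kN.
ΣF_x = 0: no horizontal applied forces, so A_x = 0.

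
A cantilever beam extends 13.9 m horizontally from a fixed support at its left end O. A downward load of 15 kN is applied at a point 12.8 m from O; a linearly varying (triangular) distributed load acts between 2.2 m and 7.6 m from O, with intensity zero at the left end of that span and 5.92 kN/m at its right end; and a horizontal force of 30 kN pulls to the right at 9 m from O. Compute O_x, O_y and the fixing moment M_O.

O_x = -30.00 kN, O_y = 30.98 kN, M_O = 284.7 kN·m

Resultant of the triangular load: ½ × 5.92 × 5.4 = 15.984 kN, acting at 5.8 m from O (one-third of the span from the peak).
ΣF_x = 0: O_x + 30 = 0 → O_x = -30.00 kN.
ΣF_y = 0: O_y − 15 − ½·5.92·5.4 = 0 → O_y = 30.98 kN.
ΣM about O: M_O − 15·12.8 − (½·5.92·5.4)·5.8 = 0 → M_O = 284.7 kN·m.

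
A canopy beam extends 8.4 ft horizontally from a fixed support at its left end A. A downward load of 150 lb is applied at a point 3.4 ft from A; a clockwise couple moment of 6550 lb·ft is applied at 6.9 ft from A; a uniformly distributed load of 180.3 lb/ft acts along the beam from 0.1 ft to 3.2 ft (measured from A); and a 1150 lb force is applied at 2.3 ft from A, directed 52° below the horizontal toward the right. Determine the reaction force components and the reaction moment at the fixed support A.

Resultant of the distributed load: 180.3 × 3.1 = 558.93 lb at 1.65 ft from A.
ΣF_x = 0: A_x + 1150·cos52° = 0 → A_x = -708.0 lb.
ΣF_y = 0: A_y − 150 − 180.3·3.1 − 1150·sin52° = 0 → A_y = 1615 lb.
ΣM about A: M_A − 150·3.4 − 6550 − (180.3·3.1)·1.65 − 1150·sin52°·2.3 = 0 → M_A = 10070 lb·ft.

A_x = -708.0 lb, A_y = 1615 lb, M_A = 10070 lb·ft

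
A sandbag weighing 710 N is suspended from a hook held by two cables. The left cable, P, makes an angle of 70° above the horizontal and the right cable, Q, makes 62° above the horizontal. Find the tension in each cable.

ΣF_x = 0: −T_P·cos70° + T_Q·cos62° = 0 → T_Q = 0.728522·T_P.
ΣF_y = 0: T_P·sin70° + T_Q·sin62° = 710.
Substitute: T_P·(0.939693 + 0.728522·0.882948) = 710 → T_P = 448.532 ≈ 448.5 N.
Then T_Q = 0.728522 × 448.532 = 326.8 N.

T_P = 448.5 N, T_Q = 326.8 N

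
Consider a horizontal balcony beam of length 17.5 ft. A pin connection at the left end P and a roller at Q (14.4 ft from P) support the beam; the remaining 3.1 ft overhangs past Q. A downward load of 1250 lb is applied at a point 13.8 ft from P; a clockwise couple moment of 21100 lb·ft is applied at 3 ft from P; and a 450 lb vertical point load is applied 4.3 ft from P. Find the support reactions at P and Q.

P_x = 0, P_y = -1098 lb, Q_y = 2798 lb

ΣM about P: Q_y·14.4 − 1250·13.8 − 21100 − 450·4.3 = 0 → Q_y = 40285/14.4 = 2797.57 ≈ 2798 lb.
ΣF_y = 0: P_y + 2797.57 − 1250 − 450 = 0 → P_y = -1098 lb.
ΣF_x = 0: no horizontal applied forces, so P_x = 0.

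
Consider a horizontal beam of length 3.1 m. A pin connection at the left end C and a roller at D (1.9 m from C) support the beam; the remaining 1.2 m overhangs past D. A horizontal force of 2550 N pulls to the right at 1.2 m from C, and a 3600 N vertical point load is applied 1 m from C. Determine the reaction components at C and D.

ΣM about C: D_y·1.9 − 3600·1 = 0 → D_y = 3600/1.9 = 1894.74 ≈ 1895 N.
ΣF_y = 0: C_y + 1894.74 − 3600 = 0 → C_y = 1705 N.
ΣF_x = 0: C_x + 2550 = 0 → C_x = -2550 N.

C_x = -2550 N, C_y = 1705 N, D_y = 1895 N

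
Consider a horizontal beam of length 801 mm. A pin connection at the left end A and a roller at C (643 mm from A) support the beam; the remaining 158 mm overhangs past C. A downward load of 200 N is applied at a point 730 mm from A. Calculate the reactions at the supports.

A_x = 0, A_y = -27.06 N, C_y = 227.1 N

Moments about A: C_y·643 − 200·730 = 0 → C_y = 146000/643 = 227.061 ≈ 227.1 N.
ΣF_y = 0: A_y + 227.061 − 200 = 0 → A_y = -27.06 N.
ΣF_x = 0: no horizontal applied forces, so A_x = 0.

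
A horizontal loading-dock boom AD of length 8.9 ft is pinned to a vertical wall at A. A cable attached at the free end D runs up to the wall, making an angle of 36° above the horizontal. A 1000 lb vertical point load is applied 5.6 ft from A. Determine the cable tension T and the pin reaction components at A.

ΣM about A: T·sin36°·8.9 − 1000·5.6 = 0 → T = 5600/(8.9·0.587785) = 1070.48 ≈ 1070 lb.
ΣF_x = 0: A_x − T·cos36° = 0 → A_x = 1070.48 × 0.809017 = 866.0 lb.
ΣF_y = 0: A_y + T·sin36° − 1000 = 0 → A_y = 1000 − 1070.48 × 0.587785 = 370.8 lb.

T = 1070 lb, A_x = 866.0 lb, A_y = 370.8 lb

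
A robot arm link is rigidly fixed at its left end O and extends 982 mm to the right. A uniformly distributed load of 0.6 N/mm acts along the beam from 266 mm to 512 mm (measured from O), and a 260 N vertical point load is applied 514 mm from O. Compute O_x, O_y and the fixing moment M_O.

Resultant of the distributed load: 0.6 × 246 = 147.6 N at 389 mm from O.
ΣF_x = 0: O_x = 0.
ΣF_y = 0: O_y − 0.6·246 − 260 = 0 → O_y = 407.6 N.
ΣM about O: M_O − (0.6·246)·389 − 260·514 = 0 → M_O = 191100 N·mm.

O_x = 0, O_y = 407.6 N, M_O = 191100 N·mm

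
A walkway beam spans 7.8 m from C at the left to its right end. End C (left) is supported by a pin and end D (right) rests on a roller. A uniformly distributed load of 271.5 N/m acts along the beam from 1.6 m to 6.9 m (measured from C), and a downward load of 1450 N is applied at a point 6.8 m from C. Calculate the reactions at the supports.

C_x = 0, C_y = 840.8 N, D_y = 2048 N

Resultant of the distributed load: 271.5 × 5.3 = 1438.95 N at 4.25 m from C.
Taking moments about C: D_y·7.8 − (271.5·5.3)·4.25 − 1450·6.8 = 0 → D_y = 15975.5375/7.8 = 2048.15 ≈ 2048 N.
ΣF_y = 0: C_y + 2048.15 − 271.5·5.3 − 1450 = 0 → C_y = 840.8 N.
ΣF_x = 0: no horizontal applied forces, so C_x = 0.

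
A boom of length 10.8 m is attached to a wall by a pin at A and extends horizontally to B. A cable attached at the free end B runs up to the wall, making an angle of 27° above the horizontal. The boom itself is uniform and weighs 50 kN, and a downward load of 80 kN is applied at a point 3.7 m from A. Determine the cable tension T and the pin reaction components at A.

T = 115.4 kN, A_x = 102.9 kN, A_y = 77.59 kN

ΣM about A: T·sin27°·10.8 − 50·5.4 − 80·3.7 = 0 → T = 566/(10.8·0.45399) = 115.437 ≈ 115.4 kN.
ΣF_x = 0: A_x − T·cos27° = 0 → A_x = 115.437 × 0.891007 = 102.9 kN.
ΣF_y = 0: A_y + T·sin27° − 50 − 80 = 0 → A_y = 130 − 115.437 × 0.45399 = 77.59 kN.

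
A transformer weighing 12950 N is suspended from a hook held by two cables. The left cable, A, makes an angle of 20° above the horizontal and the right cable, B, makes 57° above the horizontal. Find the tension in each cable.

T_A = 7239 N, T_B = 12490 N

ΣF_x = 0: −T_A·cos20° + T_B·cos57° = 0 → T_B = 1.72535·T_A.
ΣF_y = 0: T_A·sin20° + T_B·sin57° = 12950.
Substitute: T_A·(0.34202 + 1.72535·0.838671) = 12950 → T_A = 7238.6 ≈ 7239 N.
Then T_B = 1.72535 × 7238.6 = 12490 N.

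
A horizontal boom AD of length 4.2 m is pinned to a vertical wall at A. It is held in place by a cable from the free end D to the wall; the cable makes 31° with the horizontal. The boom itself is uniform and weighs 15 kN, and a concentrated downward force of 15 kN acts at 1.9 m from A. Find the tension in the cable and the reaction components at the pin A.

T = 27.74 kN, A_x = 23.78 kN, A_y = 15.71 kN

ΣM about A: T·sin31°·4.2 − 15·2.1 − 15·1.9 = 0 → T = 60/(4.2·0.515038) = 27.7372 ≈ 27.74 kN.
ΣF_x = 0: A_x − T·cos31° = 0 → A_x = 27.7372 × 0.857167 = 23.78 kN.
ΣF_y = 0: A_y + T·sin31° − 15 − 15 = 0 → A_y = 30 − 27.7372 × 0.515038 = 15.71 kN.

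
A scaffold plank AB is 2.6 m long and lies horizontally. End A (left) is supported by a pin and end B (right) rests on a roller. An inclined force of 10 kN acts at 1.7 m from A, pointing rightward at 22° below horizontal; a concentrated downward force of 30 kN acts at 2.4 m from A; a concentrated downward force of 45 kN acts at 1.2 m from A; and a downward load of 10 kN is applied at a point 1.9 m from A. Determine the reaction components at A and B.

A_x = -9.272 kN, A_y = 30.53 kN, B_y = 58.22 kN

ΣM about A: B_y·2.6 − 10·sin22°·1.7 − 30·2.4 − 45·1.2 − 10·1.9 = 0 → B_y = 151.368/2.6 = 58.2185 ≈ 58.22 kN.
ΣF_y = 0: A_y + 58.2185 − 10·sin22° − 30 − 45 − 10 = 0 → A_y = 30.53 kN.
ΣF_x = 0: A_x + 10·cos22° = 0 → A_x = -9.272 kN.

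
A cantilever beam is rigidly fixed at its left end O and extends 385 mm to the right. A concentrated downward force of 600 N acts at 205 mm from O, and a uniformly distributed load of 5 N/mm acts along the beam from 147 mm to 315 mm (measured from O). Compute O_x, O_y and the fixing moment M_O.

Resultant of the distributed load: 5 × 168 = 840 N at 231 mm from O.
ΣF_x = 0: O_x = 0.
ΣF_y = 0: O_y − 600 − 5·168 = 0 → O_y = 1440 N.
ΣM about O: M_O − 600·205 − (5·168)·231 = 0 → M_O = 317000 N·mm.

O_x = 0, O_y = 1440 N, M_O = 317000 N·mm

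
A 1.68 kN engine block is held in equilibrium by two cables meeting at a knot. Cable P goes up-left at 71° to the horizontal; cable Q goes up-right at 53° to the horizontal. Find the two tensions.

T_P = 1.220 kN, T_Q = 0.6597 kN

ΣF_x = 0: −T_P·cos71° + T_Q·cos53° = 0 → T_Q = 0.540977·T_P.
ΣF_y = 0: T_P·sin71° + T_Q·sin53° = 1.68.
Substitute: T_P·(0.945519 + 0.540977·0.798636) = 1.68 → T_P = 1.21955 ≈ 1.220 kN.
Then T_Q = 0.540977 × 1.21955 = 0.6597 kN.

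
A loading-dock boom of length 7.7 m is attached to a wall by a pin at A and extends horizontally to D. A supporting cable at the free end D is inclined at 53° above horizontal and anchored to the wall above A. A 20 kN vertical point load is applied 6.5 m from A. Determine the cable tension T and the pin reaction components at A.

ΣM about A: T·sin53°·7.7 − 20·6.5 = 0 → T = 130/(7.7·0.798636) = 21.1399 ≈ 21.14 kN.
ΣF_x = 0: A_x − T·cos53° = 0 → A_x = 21.1399 × 0.601815 = 12.72 kN.
ΣF_y = 0: A_y + T·sin53° − 20 = 0 → A_y = 20 − 21.1399 × 0.798636 = 3.117 kN.

T = 21.14 kN, A_x = 12.72 kN, A_y = 3.117 kN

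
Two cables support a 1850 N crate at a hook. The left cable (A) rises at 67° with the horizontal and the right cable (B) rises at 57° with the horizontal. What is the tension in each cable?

ΣF_x = 0: −T_A·cos67° + T_B·cos57° = 0 → T_B = 0.717413·T_A.
ΣF_y = 0: T_A·sin67° + T_B·sin57° = 1850.
Substitute: T_A·(0.920505 + 0.717413·0.838671) = 1850 → T_A = 1215.36 ≈ 1215 N.
Then T_B = 0.717413 × 1215.36 = 871.9 N.

T_A = 1215 N, T_B = 871.9 N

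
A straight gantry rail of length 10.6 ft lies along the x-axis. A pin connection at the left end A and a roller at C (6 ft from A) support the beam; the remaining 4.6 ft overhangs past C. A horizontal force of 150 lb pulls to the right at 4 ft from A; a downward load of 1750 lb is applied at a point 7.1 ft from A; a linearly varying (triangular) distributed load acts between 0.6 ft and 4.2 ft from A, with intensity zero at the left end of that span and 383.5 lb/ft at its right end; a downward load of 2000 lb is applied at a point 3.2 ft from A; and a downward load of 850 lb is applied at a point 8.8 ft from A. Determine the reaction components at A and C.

A_x = -150.0 lb, A_y = 561.0 lb, C_y = 4729 lb

Resultant of the triangular load: ½ × 383.5 × 3.6 = 690.3 lb, acting at 3 ft from A (one-third of the span from the peak).
Taking moments about A: C_y·6 − 1750·7.1 − (½·383.5·3.6)·3 − 2000·3.2 − 850·8.8 = 0 → C_y = 28375.9/6 = 4729.32 ≈ 4729 lb.
ΣF_y = 0: A_y + 4729.32 − 1750 − ½·383.5·3.6 − 2000 − 850 = 0 → A_y = 561.0 lb.
ΣF_x = 0: A_x + 150 = 0 → A_x = -150.0 lb.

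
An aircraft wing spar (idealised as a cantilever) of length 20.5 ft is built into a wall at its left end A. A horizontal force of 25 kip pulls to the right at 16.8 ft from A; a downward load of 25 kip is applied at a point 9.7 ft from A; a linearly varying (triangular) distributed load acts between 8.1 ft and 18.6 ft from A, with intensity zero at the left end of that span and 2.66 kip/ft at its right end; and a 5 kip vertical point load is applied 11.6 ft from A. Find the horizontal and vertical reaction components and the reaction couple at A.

A_x = -25.00 kip, A_y = 43.97 kip, M_A = 511.4 kip·ft

Resultant of the triangular load: ½ × 2.66 × 10.5 = 13.965 kip, acting at 15.1 ft from A (one-third of the span from the peak).
ΣF_x = 0: A_x + 25 = 0 → A_x = -25.00 kip.
ΣF_y = 0: A_y − 25 − ½·2.66·10.5 − 5 = 0 → A_y = 43.97 kip.
ΣM about A: M_A − 25·9.7 − (½·2.66·10.5)·15.1 − 5·11.6 = 0 → M_A = 511.4 kip·ft.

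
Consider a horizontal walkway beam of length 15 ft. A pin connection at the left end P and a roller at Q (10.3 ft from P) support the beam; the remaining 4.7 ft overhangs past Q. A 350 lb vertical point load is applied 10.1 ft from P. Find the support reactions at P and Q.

Moments about P: Q_y·10.3 − 350·10.1 = 0 → Q_y = 3535/10.3 = 343.204 ≈ 343.2 lb.
ΣF_y = 0: P_y + 343.204 − 350 = 0 → P_y = 6.796 lb.
ΣF_x = 0: no horizontal applied forces, so P_x = 0.

P_x = 0, P_y = 6.796 lb, Q_y = 343.2 lb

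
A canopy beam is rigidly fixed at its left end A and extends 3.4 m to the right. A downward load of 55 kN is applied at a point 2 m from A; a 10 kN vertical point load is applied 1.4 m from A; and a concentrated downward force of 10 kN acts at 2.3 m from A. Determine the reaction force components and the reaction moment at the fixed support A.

ΣF_x = 0: A_x = 0.
ΣF_y = 0: A_y − 55 − 10 − 10 = 0 → A_y = 75.00 kN.
ΣM about A: M_A − 55·2 − 10·1.4 − 10·2.3 = 0 → M_A = 147.0 kN·m.

A_x = 0, A_y = 75.00 kN, M_A = 147.0 kN·m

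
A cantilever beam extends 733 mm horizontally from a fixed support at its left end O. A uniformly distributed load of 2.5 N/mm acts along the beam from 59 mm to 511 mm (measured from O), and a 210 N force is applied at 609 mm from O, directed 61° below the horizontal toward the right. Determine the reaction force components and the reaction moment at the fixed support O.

O_x = -101.8 N, O_y = 1314 N, M_O = 433900 N·mm

Resultant of the distributed load: 2.5 × 452 = 1130 N at 285 mm from O.
ΣF_x = 0: O_x + 210·cos61° = 0 → O_x = -101.8 N.
ΣF_y = 0: O_y − 2.5·452 − 210·sin61° = 0 → O_y = 1314 N.
ΣM about O: M_O − (2.5·452)·285 − 210·sin61°·609 = 0 → M_O = 433900 N·mm.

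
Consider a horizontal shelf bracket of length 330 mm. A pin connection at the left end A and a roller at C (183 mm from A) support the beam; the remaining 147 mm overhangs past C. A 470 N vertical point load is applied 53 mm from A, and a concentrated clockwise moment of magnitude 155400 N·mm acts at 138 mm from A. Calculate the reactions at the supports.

A_x = 0, A_y = -515.3 N, C_y = 985.3 N

Taking moments about A: C_y·183 − 470·53 − 155400 = 0 → C_y = 180310/183 = 985.301 ≈ 985.3 N.
ΣF_y = 0: A_y + 985.301 − 470 = 0 → A_y = -515.3 N.
ΣF_x = 0: no horizontal applied forces, so A_x = 0.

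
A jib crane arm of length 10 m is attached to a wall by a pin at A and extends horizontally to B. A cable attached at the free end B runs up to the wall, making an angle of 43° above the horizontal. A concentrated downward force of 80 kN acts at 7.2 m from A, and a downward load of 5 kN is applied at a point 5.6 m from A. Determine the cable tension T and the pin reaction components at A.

T = 88.56 kN, A_x = 64.77 kN, A_y = 24.60 kN

ΣM about A: T·sin43°·10 − 80·7.2 − 5·5.6 = 0 → T = 604/(10·0.681998) = 88.5633 ≈ 88.56 kN.
ΣF_x = 0: A_x − T·cos43° = 0 → A_x = 88.5633 × 0.731354 = 64.77 kN.
ΣF_y = 0: A_y + T·sin43° − 80 − 5 = 0 → A_y = 85 − 88.5633 × 0.681998 = 24.60 kN.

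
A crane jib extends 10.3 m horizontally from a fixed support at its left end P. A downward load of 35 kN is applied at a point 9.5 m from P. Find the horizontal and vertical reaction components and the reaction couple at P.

ΣF_x = 0: P_x = 0.
ΣF_y = 0: P_y − 35 = 0 → P_y = 35.00 kN.
ΣM about P: M_P − 35·9.5 = 0 → M_P = 332.5 kN·m.

P_x = 0, P_y = 35.00 kN, M_P = 332.5 kN·m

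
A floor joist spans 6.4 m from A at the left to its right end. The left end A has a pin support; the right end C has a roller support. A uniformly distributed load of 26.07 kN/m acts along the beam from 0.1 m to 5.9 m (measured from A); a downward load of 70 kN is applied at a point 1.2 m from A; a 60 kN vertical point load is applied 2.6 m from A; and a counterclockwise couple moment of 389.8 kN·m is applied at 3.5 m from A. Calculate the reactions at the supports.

Resultant of the distributed load: 26.07 × 5.8 = 151.206 kN at 3 m from A.
ΣM about A: C_y·6.4 − (26.07·5.8)·3 − 70·1.2 − 60·2.6 + 389.8 = 0 → C_y = 303.818/6.4 = 47.4716 ≈ 47.47 kN.
ΣF_y = 0: A_y + 47.4716 − 26.07·5.8 − 70 − 60 = 0 → A_y = 233.7 kN.
ΣF_x = 0: no horizontal applied forces, so A_x = 0.

A_x = 0, A_y = 233.7 kN, C_y = 47.47 kN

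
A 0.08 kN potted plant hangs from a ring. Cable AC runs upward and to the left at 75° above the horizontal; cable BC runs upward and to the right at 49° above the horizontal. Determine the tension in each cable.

ΣF_x = 0: −T_AC·cos75° + T_BC·cos49° = 0 → T_BC = 0.394506·T_AC.
ΣF_y = 0: T_AC·sin75° + T_BC·sin49° = 0.08.
Substitute: T_AC·(0.965926 + 0.394506·0.75471) = 0.08 → T_AC = 0.063308 ≈ 0.06331 kN.
Then T_BC = 0.394506 × 0.063308 = 0.02498 kN.

T_AC = 0.06331 kN, T_BC = 0.02498 kN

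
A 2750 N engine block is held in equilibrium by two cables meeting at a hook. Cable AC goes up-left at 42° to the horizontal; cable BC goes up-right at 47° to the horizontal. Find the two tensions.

ΣF_x = 0: −T_AC·cos42° + T_BC·cos47° = 0 → T_BC = 1.08966·T_AC.
ΣF_y = 0: T_AC·sin42° + T_BC·sin47° = 2750.
Substitute: T_AC·(0.669131 + 1.08966·0.731354) = 2750 → T_AC = 1875.78 ≈ 1876 N.
Then T_BC = 1.08966 × 1875.78 = 2044 N.

T_AC = 1876 N, T_BC = 2044 N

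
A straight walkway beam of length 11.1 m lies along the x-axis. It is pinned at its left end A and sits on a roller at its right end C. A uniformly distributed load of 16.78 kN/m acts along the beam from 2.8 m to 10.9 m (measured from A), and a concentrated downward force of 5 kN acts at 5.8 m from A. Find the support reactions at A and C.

A_x = 0, A_y = 54.43 kN, C_y = 86.49 kN

Resultant of the distributed load: 16.78 × 8.1 = 135.918 kN at 6.85 m from A.
ΣM about A: C_y·11.1 − (16.78·8.1)·6.85 − 5·5.8 = 0 → C_y = 960.0383/11.1 = 86.4899 ≈ 86.49 kN.
ΣF_y = 0: A_y + 86.4899 − 16.78·8.1 − 5 = 0 → A_y = 54.43 kN.
ΣF_x = 0: no horizontal applied forces, so A_x = 0.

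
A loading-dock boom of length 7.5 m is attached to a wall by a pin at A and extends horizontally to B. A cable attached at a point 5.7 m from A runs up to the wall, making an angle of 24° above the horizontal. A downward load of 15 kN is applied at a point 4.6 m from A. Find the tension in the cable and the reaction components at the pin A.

ΣM about A: T·sin24°·5.7 − 15·4.6 = 0 → T = 69/(5.7·0.406737) = 29.7619 ≈ 29.76 kN.
ΣF_x = 0: A_x − T·cos24° = 0 → A_x = 29.7619 × 0.913545 = 27.19 kN.
ΣF_y = 0: A_y + T·sin24° − 15 = 0 → A_y = 15 − 29.7619 × 0.406737 = 2.895 kN.

T = 29.76 kN, A_x = 27.19 kN, A_y = 2.895 kN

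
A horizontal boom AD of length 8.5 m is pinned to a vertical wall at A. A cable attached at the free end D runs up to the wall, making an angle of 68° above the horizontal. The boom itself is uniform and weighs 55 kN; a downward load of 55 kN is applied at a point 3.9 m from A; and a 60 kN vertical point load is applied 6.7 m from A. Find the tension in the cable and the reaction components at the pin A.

ΣM about A: T·sin68°·8.5 − 55·4.25 − 55·3.9 − 60·6.7 = 0 → T = 850.25/(8.5·0.927184) = 107.885 ≈ 107.9 kN.
ΣF_x = 0: A_x − T·cos68° = 0 → A_x = 107.885 × 0.374607 = 40.41 kN.
ΣF_y = 0: A_y + T·sin68° − 55 − 55 − 60 = 0 → A_y = 170 − 107.885 × 0.927184 = 69.97 kN.

T = 107.9 kN, A_x = 40.41 kN, A_y = 69.97 kN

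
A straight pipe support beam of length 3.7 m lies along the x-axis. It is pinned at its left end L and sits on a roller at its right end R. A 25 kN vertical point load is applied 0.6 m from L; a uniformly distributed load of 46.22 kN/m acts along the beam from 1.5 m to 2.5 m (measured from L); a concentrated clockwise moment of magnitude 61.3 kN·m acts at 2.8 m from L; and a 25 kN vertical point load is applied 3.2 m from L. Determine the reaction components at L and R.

L_x = 0, L_y = 28.99 kN, R_y = 67.23 kN

Resultant of the distributed load: 46.22 × 1 = 46.22 kN at 2 m from L.
ΣM about L: R_y·3.7 − 25·0.6 − (46.22·1)·2 − 61.3 − 25·3.2 = 0 → R_y = 248.74/3.7 = 67.227 ≈ 67.23 kN.
ΣF_y = 0: L_y + 67.227 − 25 − 46.22·1 − 25 = 0 → L_y = 28.99 kN.
ΣF_x = 0: no horizontal applied forces, so L_x = 0.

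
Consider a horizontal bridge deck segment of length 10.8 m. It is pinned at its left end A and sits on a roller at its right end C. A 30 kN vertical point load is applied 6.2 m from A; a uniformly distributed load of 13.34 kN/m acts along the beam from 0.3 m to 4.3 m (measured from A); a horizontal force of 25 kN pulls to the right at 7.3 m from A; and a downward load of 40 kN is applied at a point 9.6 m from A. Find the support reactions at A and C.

Resultant of the distributed load: 13.34 × 4 = 53.36 kN at 2.3 m from A.
Taking moments about A: C_y·10.8 − 30·6.2 − (13.34·4)·2.3 − 40·9.6 = 0 → C_y = 692.728/10.8 = 64.1415 ≈ 64.14 kN.
ΣF_y = 0: A_y + 64.1415 − 30 − 13.34·4 − 40 = 0 → A_y = 59.22 kN.
ΣF_x = 0: A_x + 25 = 0 → A_x = -25.00 kN.

A_x = -25.00 kN, A_y = 59.22 kN, C_y = 64.14 kN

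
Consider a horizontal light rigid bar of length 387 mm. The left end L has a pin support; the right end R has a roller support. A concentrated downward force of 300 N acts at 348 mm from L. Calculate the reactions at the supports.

Taking moments about L: R_y·387 − 300·348 = 0 → R_y = 104400/387 = 269.767 ≈ 269.8 N.
ΣF_y = 0: L_y + 269.767 − 300 = 0 → L_y = 30.23 N.
ΣF_x = 0: no horizontal applied forces, so L_x = 0.

L_x = 0, L_y = 30.23 N, R_y = 269.8 N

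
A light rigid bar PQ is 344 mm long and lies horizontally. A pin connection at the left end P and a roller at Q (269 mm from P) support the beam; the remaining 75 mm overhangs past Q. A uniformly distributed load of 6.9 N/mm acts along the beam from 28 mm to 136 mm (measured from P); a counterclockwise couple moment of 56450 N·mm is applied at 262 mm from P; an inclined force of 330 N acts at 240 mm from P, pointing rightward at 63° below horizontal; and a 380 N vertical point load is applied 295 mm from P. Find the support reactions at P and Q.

Resultant of the distributed load: 6.9 × 108 = 745.2 N at 82 mm from P.
Moments about P: Q_y·269 − (6.9·108)·82 + 56450 − 330·sin63°·240 − 380·295 = 0 → Q_y = 187324/269 = 696.372 ≈ 696.4 N.
ΣF_y = 0: P_y + 696.372 − 6.9·108 − 330·sin63° − 380 = 0 → P_y = 722.9 N.
ΣF_x = 0: P_x + 330·cos63° = 0 → P_x = -149.8 N.

P_x = -149.8 N, P_y = 722.9 N, Q_y = 696.4 N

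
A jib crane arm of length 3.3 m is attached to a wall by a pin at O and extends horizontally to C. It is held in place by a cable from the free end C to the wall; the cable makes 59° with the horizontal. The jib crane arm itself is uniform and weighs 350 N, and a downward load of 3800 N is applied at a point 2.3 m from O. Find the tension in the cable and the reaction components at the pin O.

T = 3294 N, O_x = 1697 N, O_y = 1327 N

ΣM about O: T·sin59°·3.3 − 350·1.65 − 3800·2.3 = 0 → T = 9317.5/(3.3·0.857167) = 3293.97 ≈ 3294 N.
ΣF_x = 0: O_x − T·cos59° = 0 → O_x = 3293.97 × 0.515038 = 1697 N.
ΣF_y = 0: O_y + T·sin59° − 350 − 3800 = 0 → O_y = 4150 − 3293.97 × 0.857167 = 1327 N.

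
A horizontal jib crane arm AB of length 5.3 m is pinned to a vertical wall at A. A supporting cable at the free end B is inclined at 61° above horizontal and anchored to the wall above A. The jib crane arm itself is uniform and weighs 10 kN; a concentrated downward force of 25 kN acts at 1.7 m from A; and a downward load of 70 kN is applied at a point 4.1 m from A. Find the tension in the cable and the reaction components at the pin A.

T = 76.80 kN, A_x = 37.23 kN, A_y = 37.83 kN

ΣM about A: T·sin61°·5.3 − 10·2.65 − 25·1.7 − 70·4.1 = 0 → T = 356/(5.3·0.87462) = 76.7989 ≈ 76.80 kN.
ΣF_x = 0: A_x − T·cos61° = 0 → A_x = 76.7989 × 0.48481 = 37.23 kN.
ΣF_y = 0: A_y + T·sin61° − 10 − 25 − 70 = 0 → A_y = 105 − 76.7989 × 0.87462 = 37.83 kN.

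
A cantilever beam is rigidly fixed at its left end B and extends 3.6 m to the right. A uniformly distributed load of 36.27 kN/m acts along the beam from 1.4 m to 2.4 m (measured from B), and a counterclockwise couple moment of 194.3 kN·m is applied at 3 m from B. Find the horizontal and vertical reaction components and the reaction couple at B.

Resultant of the distributed load: 36.27 × 1 = 36.27 kN at 1.9 m from B.
ΣF_x = 0: B_x = 0.
ΣF_y = 0: B_y − 36.27·1 = 0 → B_y = 36.27 kN.
ΣM about B: M_B − (36.27·1)·1.9 + 194.3 = 0 → M_B = -125.4 kN·m.

B_x = 0, B_y = 36.27 kN, M_B = -125.4 kN·m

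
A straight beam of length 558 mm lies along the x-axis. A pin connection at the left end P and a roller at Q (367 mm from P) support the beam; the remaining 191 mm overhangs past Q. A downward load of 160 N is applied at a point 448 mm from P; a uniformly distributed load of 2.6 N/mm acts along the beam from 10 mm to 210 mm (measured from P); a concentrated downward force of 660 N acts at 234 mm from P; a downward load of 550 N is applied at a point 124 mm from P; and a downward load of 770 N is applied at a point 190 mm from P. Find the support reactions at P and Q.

P_x = 0, P_y = 1304 N, Q_y = 1356 N

Resultant of the distributed load: 2.6 × 200 = 520 N at 110 mm from P.
Taking moments about P: Q_y·367 − 160·448 − (2.6·200)·110 − 660·234 − 550·124 − 770·190 = 0 → Q_y = 497820/367 = 1356.46 ≈ 1356 N.
ΣF_y = 0: P_y + 1356.46 − 160 − 2.6·200 − 660 − 550 − 770 = 0 → P_y = 1304 N.
ΣF_x = 0: no horizontal applied forces, so P_x = 0.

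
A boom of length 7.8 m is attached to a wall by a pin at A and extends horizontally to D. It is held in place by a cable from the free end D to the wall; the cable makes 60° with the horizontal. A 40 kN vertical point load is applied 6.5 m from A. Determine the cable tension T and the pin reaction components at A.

T = 38.49 kN, A_x = 19.25 kN, A_y = 6.667 kN

ΣM about A: T·sin60°·7.8 − 40·6.5 = 0 → T = 260/(7.8·0.866025) = 38.49 kN.
ΣF_x = 0: A_x − T·cos60° = 0 → A_x = 38.49 × 0.5 = 19.25 kN.
ΣF_y = 0: A_y + T·sin60° − 40 = 0 → A_y = 40 − 38.49 × 0.866025 = 6.667 kN.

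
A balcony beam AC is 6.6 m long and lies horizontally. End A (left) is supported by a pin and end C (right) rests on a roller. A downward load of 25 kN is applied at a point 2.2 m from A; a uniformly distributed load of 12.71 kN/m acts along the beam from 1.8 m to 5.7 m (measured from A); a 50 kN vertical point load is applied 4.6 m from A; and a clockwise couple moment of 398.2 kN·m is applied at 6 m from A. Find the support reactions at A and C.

Resultant of the distributed load: 12.71 × 3.9 = 49.569 kN at 3.75 m from A.
Moments about A: C_y·6.6 − 25·2.2 − (12.71·3.9)·3.75 − 50·4.6 − 398.2 = 0 → C_y = 869.08375/6.6 = 131.679 ≈ 131.7 kN.
ΣF_y = 0: A_y + 131.679 − 25 − 12.71·3.9 − 50 = 0 → A_y = -7.110 kN.
ΣF_x = 0: no horizontal applied forces, so A_x = 0.

A_x = 0, A_y = -7.110 kN, C_y = 131.7 kN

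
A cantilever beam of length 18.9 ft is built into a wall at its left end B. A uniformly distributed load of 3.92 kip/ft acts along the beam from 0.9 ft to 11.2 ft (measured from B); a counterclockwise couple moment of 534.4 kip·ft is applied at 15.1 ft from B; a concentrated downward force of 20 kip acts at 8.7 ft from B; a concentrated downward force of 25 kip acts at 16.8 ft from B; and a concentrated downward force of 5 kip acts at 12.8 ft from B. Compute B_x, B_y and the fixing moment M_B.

B_x = 0, B_y = 90.38 kip, M_B = 367.9 kip·ft

Resultant of the distributed load: 3.92 × 10.3 = 40.376 kip at 6.05 ft from B.
ΣF_x = 0: B_x = 0.
ΣF_y = 0: B_y − 3.92·10.3 − 20 − 25 − 5 = 0 → B_y = 90.38 kip.
ΣM about B: M_B − (3.92·10.3)·6.05 + 534.4 − 20·8.7 − 25·16.8 − 5·12.8 = 0 → M_B = 367.9 kip·ft.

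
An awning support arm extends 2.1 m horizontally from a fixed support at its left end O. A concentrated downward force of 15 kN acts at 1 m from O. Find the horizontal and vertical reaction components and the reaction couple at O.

ΣF_x = 0: O_x = 0.
ΣF_y = 0: O_y − 15 = 0 → O_y = 15.00 kN.
ΣM about O: M_O − 15·1 = 0 → M_O = 15.00 kN·m.

O_x = 0, O_y = 15.00 kN, M_O = 15.00 kN·m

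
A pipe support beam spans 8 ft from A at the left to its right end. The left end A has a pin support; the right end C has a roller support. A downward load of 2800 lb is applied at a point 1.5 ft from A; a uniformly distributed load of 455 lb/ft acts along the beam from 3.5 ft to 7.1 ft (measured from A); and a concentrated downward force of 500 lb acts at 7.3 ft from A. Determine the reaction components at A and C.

A_x = 0, A_y = 2872 lb, C_y = 2066 lb

Resultant of the distributed load: 455 × 3.6 = 1638 lb at 5.3 ft from A.
Taking moments about A: C_y·8 − 2800·1.5 − (455·3.6)·5.3 − 500·7.3 = 0 → C_y = 16531.4/8 = 2066.43 ≈ 2066 lb.
ΣF_y = 0: A_y + 2066.43 − 2800 − 455·3.6 − 500 = 0 → A_y = 2872 lb.
ΣF_x = 0: no horizontal applied forces, so A_x = 0.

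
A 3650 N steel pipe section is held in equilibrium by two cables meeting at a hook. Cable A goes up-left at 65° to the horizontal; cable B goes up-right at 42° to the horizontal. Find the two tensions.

T_A = 2836 N, T_B = 1613 N

ΣF_x = 0: −T_A·cos65° + T_B·cos42° = 0 → T_B = 0.568689·T_A.
ΣF_y = 0: T_A·sin65° + T_B·sin42° = 3650.
Substitute: T_A·(0.906308 + 0.568689·0.669131) = 3650 → T_A = 2836.42 ≈ 2836 N.
Then T_B = 0.568689 × 2836.42 = 1613 N.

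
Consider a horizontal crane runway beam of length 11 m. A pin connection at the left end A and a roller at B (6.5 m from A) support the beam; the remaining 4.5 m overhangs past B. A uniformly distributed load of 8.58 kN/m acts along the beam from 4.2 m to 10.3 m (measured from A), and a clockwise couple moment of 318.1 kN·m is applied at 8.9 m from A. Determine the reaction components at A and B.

A_x = 0, A_y = -54.98 kN, B_y = 107.3 kN

Resultant of the distributed load: 8.58 × 6.1 = 52.338 kN at 7.25 m from A.
ΣM about A: B_y·6.5 − (8.58·6.1)·7.25 − 318.1 = 0 → B_y = 697.5505/6.5 = 107.315 ≈ 107.3 kN.
ΣF_y = 0: A_y + 107.315 − 8.58·6.1 = 0 → A_y = -54.98 kN.
ΣF_x = 0: no horizontal applied forces, so A_x = 0.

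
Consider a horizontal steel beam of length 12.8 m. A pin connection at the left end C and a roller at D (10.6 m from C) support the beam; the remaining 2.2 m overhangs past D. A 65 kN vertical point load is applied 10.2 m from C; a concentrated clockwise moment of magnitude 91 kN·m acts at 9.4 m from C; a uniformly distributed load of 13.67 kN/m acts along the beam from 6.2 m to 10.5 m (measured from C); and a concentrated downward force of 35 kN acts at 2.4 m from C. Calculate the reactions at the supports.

C_x = 0, C_y = 33.42 kN, D_y = 125.4 kN

Resultant of the distributed load: 13.67 × 4.3 = 58.781 kN at 8.35 m from C.
Moments about C: D_y·10.6 − 65·10.2 − 91 − (13.67·4.3)·8.35 − 35·2.4 = 0 → D_y = 1328.82135/10.6 = 125.361 ≈ 125.4 kN.
ΣF_y = 0: C_y + 125.361 − 65 − 13.67·4.3 − 35 = 0 → C_y = 33.42 kN.
ΣF_x = 0: no horizontal applied forces, so C_x = 0.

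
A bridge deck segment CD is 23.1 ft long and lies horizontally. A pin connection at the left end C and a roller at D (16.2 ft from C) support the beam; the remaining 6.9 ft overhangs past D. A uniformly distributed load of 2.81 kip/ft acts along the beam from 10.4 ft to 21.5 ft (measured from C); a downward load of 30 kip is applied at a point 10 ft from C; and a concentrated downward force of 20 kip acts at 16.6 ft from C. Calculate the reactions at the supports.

C_x = 0, C_y = 11.47 kip, D_y = 69.72 kip

Resultant of the distributed load: 2.81 × 11.1 = 31.191 kip at 15.95 ft from C.
Taking moments about C: D_y·16.2 − (2.81·11.1)·15.95 − 30·10 − 20·16.6 = 0 → D_y = 1129.49645/16.2 = 69.722 ≈ 69.72 kip.
ΣF_y = 0: C_y + 69.722 − 2.81·11.1 − 30 − 20 = 0 → C_y = 11.47 kip.
ΣF_x = 0: no horizontal applied forces, so C_x = 0.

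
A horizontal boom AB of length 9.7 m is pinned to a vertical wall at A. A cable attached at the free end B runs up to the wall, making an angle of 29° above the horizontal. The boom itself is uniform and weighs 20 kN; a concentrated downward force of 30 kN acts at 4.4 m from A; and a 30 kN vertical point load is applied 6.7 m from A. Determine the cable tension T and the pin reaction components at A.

ΣM about A: T·sin29°·9.7 − 20·4.85 − 30·4.4 − 30·6.7 = 0 → T = 430/(9.7·0.48481) = 91.4377 ≈ 91.44 kN.
ΣF_x = 0: A_x − T·cos29° = 0 → A_x = 91.4377 × 0.87462 = 79.97 kN.
ΣF_y = 0: A_y + T·sin29° − 20 − 30 − 30 = 0 → A_y = 80 − 91.4377 × 0.48481 = 35.67 kN.

T = 91.44 kN, A_x = 79.97 kN, A_y = 35.67 kN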